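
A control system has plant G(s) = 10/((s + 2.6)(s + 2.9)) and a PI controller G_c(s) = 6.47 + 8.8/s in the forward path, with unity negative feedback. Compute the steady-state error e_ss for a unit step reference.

The open loop G_c(s)G(s) has a pole at the origin (type 1), so the static position error constant is infinite and e_ss = 1/(1+∞) = 0.

0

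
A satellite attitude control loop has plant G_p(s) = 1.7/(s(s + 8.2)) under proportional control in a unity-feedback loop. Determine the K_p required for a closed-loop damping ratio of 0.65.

Closed-loop characteristic equation: s² + 8.2s + K_p·1.7 = 0.
So ω_n = √(1.7K_p) and 2ζω_n = 8.2, giving ζ = 8.2/(2√(1.7K_p)).
Setting ζ = 0.65: √(1.7K_p) = 8.2/(2·0.65) = 6.308, so K_p = 39.79/1.7 = 23.4.

K_p = 23.4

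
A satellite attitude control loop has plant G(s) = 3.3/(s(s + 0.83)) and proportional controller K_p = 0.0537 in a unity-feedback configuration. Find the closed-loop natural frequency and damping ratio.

1 + K_p·G(s) = 0 gives s² + 0.83s + 0.1772 = 0.
Matching s² + 2ζω_n s + ω_n²: ω_n = √0.1772 = 0.421 rad/s and 2ζω_n = 0.83, so ζ = 0.83/(2·0.421) = 0.986.

ω_n = 0.421 rad/s, ζ = 0.986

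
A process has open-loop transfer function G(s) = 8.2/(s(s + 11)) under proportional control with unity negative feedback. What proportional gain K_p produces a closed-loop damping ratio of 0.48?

K_p = 16

Closed-loop characteristic equation: s² + 11s + K_p·8.2 = 0.
So ω_n = √(8.2K_p) and 2ζω_n = 11, giving ζ = 11/(2√(8.2K_p)).
Setting ζ = 0.48: √(8.2K_p) = 11/(2·0.48) = 11.46, so K_p = 131.3/8.2 = 16.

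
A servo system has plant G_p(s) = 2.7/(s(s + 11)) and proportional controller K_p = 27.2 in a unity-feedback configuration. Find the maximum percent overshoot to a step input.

7.21%

The closed-loop denominator s² + 11s + 73.44 gives ω_n = √73.44 = 8.57 and ζ = 11/(2ω_n) = 0.6418.
%OS = 100·exp(−πζ/√(1−ζ²)) = 100·exp(−π·0.6418/√0.5881) = 7.21%.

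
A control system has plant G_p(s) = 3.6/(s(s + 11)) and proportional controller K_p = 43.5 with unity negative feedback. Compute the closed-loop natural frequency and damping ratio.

The closed-loop denominator is s(s+11) + 43.5·3.6 = s² + 11s + 156.6.
Matching s² + 2ζω_n s + ω_n²: ω_n = √156.6 = 12.51 rad/s and 2ζω_n = 11, so ζ = 11/(2·12.51) = 0.44.

ω_n = 12.5 rad/s, ζ = 0.44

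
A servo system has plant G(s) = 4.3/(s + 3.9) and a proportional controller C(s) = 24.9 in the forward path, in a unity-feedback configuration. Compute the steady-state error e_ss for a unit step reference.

The loop is type 0. Static position error constant K_pos = C(0)·G(0) = 24.9·1.103 = 27.45.
Steady-state error to a unit step: e_ss = 1/(1+K_pos) = 1/28.45 = 0.0351.

0.0351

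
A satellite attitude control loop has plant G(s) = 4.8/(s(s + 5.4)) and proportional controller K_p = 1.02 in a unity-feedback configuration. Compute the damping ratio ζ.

ζ = 1.22

With unity feedback the closed-loop characteristic equation is s² + 5.4s + 1.02·4.8 = s² + 5.4s + 4.896 = 0.
Matching s² + 2ζω_n s + ω_n²: ω_n = √4.896 = 2.213 rad/s and 2ζω_n = 5.4, so ζ = 5.4/(2·2.213) = 1.22.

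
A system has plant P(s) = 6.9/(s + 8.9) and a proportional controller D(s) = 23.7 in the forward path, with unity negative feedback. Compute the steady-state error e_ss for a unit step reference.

0.0516

The loop is type 0. Static position error constant K_pos = D(0)·P(0) = 23.7·0.7753 = 18.37.
Steady-state error to a unit step: e_ss = 1/(1+K_pos) = 1/19.37 = 0.0516.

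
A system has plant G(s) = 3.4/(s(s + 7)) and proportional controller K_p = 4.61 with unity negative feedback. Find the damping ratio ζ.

ζ = 0.884

The closed-loop denominator is s(s+7) + 4.61·3.4 = s² + 7s + 15.67.
Matching s² + 2ζω_n s + ω_n²: ω_n = √15.67 = 3.959 rad/s and 2ζω_n = 7, so ζ = 7/(2·3.959) = 0.884.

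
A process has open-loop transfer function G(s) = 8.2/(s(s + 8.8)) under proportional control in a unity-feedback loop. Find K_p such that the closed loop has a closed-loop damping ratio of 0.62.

Closed-loop characteristic equation: s² + 8.8s + K_p·8.2 = 0.
So ω_n = √(8.2K_p) and 2ζω_n = 8.8, giving ζ = 8.8/(2√(8.2K_p)).
Setting ζ = 0.62: √(8.2K_p) = 8.8/(2·0.62) = 7.097, so K_p = 50.36/8.2 = 6.14.

K_p = 6.14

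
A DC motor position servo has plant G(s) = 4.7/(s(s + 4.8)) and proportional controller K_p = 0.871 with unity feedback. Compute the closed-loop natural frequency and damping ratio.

With unity feedback the closed-loop characteristic equation is s² + 4.8s + 0.871·4.7 = s² + 4.8s + 4.094 = 0.
Matching s² + 2ζω_n s + ω_n²: ω_n = √4.094 = 2.023 rad/s and 2ζω_n = 4.8, so ζ = 4.8/(2·2.023) = 1.19.

ω_n = 2.02 rad/s, ζ = 1.19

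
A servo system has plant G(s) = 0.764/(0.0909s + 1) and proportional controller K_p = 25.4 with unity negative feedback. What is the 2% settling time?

Closed loop: T(s) = K_p·G/(1+K_p·G) = 19.41/(0.0909s + 1 + 19.41), with pole at s = −(1 + 19.41)/0.0909 = −224.5.
τ = 1/224.5 = 0.004455 s, so 2% settling time ≈ 4τ = 0.0178 s.

T_s ≈ 0.0178 s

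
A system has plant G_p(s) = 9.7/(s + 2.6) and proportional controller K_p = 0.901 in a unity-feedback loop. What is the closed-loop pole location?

s = -11.34

Closed-loop transfer function: T(s) = K_p·G_p(s)/(1 + K_p·G_p(s)) = 8.74/(s + 2.6 + 8.74) = 8.74/(s + 11.34).
The closed-loop pole is at s = −11.34.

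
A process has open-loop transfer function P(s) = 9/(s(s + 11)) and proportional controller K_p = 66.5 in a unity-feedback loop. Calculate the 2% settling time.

T_s ≈ 0.727 s

From 1 + K_pP(s) = 0: s² + 11s + 598.5 = 0 ⇒ ω_n = 24.46, ζ = 0.2248.
2% settling time T_s ≈ 4/(ζω_n) = 4/5.5 = 0.727 s.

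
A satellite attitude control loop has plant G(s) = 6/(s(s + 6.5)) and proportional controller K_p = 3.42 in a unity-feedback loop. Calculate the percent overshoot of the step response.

3.93%

Closed-loop characteristic equation: s² + 6.5s + 20.52 = 0, so ω_n = 4.53 rad/s and ζ = 6.5/(2·4.53) = 0.7175.
%OS = 100·exp(−πζ/√(1−ζ²)) = 100·exp(−π·0.7175/√0.4853) = 3.93%.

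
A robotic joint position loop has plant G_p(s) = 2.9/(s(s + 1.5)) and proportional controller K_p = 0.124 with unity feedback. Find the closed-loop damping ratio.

ζ = 1.25

The closed-loop denominator is s(s+1.5) + 0.124·2.9 = s² + 1.5s + 0.3596.
So ω_n² = 0.3596 ⇒ ω_n = 0.5997 rad/s, and ζ = 1.5/(2ω_n) = 1.25.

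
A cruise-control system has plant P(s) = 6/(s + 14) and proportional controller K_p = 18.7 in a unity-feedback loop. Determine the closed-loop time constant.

τ = 0.00792 s

Closed-loop transfer function: T(s) = K_p·P(s)/(1 + K_p·P(s)) = 112.2/(s + 14 + 112.2) = 112.2/(s + 126.2).
Time constant τ = 1/126.2 = 0.00792 s.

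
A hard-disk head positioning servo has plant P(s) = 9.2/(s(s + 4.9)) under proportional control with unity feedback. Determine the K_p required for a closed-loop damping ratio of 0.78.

K_p = 1.07

Closed-loop characteristic equation: s² + 4.9s + K_p·9.2 = 0.
So ω_n = √(9.2K_p) and 2ζω_n = 4.9, giving ζ = 4.9/(2√(9.2K_p)).
Setting ζ = 0.78: √(9.2K_p) = 4.9/(2·0.78) = 3.141, so K_p = 9.866/9.2 = 1.07.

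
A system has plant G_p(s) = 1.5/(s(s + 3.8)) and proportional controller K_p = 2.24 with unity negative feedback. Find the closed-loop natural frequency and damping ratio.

ω_n = 1.83 rad/s, ζ = 1.04

The closed-loop denominator is s(s+3.8) + 2.24·1.5 = s² + 3.8s + 3.36.
So ω_n² = 3.36 ⇒ ω_n = 1.833 rad/s, and ζ = 3.8/(2ω_n) = 1.04.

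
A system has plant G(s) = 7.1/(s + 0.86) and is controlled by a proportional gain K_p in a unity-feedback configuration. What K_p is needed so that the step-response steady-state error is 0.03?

K_p = 3.92

For a type-0 loop with proportional control, e_ss = 1/(1 + K_p·G(0)).
G(0) = 8.256. Require 1/(1 + K_p·8.256) = 0.03, so 1 + 8.256·K_p = 33.33.
K_p = (33.33 − 1)/8.256 = 3.92.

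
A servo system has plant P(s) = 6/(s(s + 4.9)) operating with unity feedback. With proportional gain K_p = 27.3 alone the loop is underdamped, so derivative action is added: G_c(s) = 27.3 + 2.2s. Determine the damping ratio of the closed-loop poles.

Forward path: (27.3 + 2.2s)·6/(s(s+4.9)). The closed-loop characteristic equation is s² + (4.9 + 6·2.2)s + 6·27.3 = 0.
That is s² + 18.1s + 163.8 = 0, so ω_n = 12.8 rad/s and ζ = 18.1/(2·12.8) = 0.7071.

ζ = 0.707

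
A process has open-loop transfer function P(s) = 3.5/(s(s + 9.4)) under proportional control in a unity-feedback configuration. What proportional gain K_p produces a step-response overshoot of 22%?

K_p = 33.5

From %OS = 100·exp(−πζ/√(1−ζ²)) = 22%, ζ = −ln(0.22)/√(π²+ln²(0.22)) = 0.4342.
Characteristic equation s² + 9.4s + 3.5K_p = 0 gives ζ = 9.4/(2√(3.5K_p)).
Setting ζ = 0.4342: √(3.5K_p) = 9.4/(2·0.4342) = 10.83, so K_p = 117.2/3.5 = 33.5.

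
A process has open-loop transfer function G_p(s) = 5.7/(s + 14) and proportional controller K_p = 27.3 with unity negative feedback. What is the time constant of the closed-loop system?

τ = 0.0059 s

Closed-loop transfer function: T(s) = K_p·G_p(s)/(1 + K_p·G_p(s)) = 155.6/(s + 14 + 155.6) = 155.6/(s + 169.6).
Time constant τ = 1/169.6 = 0.0059 s.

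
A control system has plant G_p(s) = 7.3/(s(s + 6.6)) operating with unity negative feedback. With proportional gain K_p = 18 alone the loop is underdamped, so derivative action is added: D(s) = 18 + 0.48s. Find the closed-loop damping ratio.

Forward path: (18 + 0.48s)·7.3/(s(s+6.6)). The closed-loop characteristic equation is s² + (6.6 + 7.3·0.48)s + 7.3·18 = 0.
That is s² + 10.1s + 131.4 = 0, so ω_n = 11.46 rad/s and ζ = 10.1/(2·11.46) = 0.4407.

ζ = 0.441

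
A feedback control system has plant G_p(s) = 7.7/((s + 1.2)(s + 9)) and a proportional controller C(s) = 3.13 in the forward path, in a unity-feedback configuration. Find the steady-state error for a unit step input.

0.309

The loop is type 0. Static position error constant K_pos = C(0)·G_p(0) = 3.13·0.713 = 2.232.
Steady-state error to a unit step: e_ss = 1/(1+K_pos) = 1/3.232 = 0.309.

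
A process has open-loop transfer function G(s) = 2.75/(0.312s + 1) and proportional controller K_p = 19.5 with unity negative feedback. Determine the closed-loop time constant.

Closed loop: T(s) = K_p·G/(1+K_p·G) = 53.62/(0.312s + 1 + 53.62), with pole at s = −(1 + 53.62)/0.312 = −175.1.
Closed-loop time constant τ = 1/175.1 = 0.00571 s.

τ = 0.00571 s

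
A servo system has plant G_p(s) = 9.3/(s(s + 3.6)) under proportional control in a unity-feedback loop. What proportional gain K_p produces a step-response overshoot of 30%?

K_p = 2.72

From %OS = 100·exp(−πζ/√(1−ζ²)) = 30%, ζ = −ln(0.3)/√(π²+ln²(0.3)) = 0.3579.
Characteristic equation s² + 3.6s + 9.3K_p = 0 gives ζ = 3.6/(2√(9.3K_p)).
Setting ζ = 0.3579: √(9.3K_p) = 3.6/(2·0.3579) = 5.03, so K_p = 25.3/9.3 = 2.72.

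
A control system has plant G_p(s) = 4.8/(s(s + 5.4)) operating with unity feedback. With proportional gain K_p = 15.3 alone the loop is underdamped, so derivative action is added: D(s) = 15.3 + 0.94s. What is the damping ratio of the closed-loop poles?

ζ = 0.578

Forward path: (15.3 + 0.94s)·4.8/(s(s+5.4)). The closed-loop characteristic equation is s² + (5.4 + 4.8·0.94)s + 4.8·15.3 = 0.
That is s² + 9.912s + 73.44 = 0, so ω_n = 8.57 rad/s and ζ = 9.912/(2·8.57) = 0.5783.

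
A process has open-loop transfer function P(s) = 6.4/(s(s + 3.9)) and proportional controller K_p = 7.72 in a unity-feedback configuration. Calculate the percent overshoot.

40.4%

Closed-loop characteristic equation: s² + 3.9s + 49.41 = 0, so ω_n = 7.029 rad/s and ζ = 3.9/(2·7.029) = 0.2774.
%OS = 100·exp(−πζ/√(1−ζ²)) = 100·exp(−π·0.2774/√0.923) = 40.4%.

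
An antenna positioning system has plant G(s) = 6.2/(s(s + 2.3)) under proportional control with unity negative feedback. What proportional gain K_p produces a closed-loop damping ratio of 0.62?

K_p = 0.555

Closed-loop characteristic equation: s² + 2.3s + K_p·6.2 = 0.
So ω_n = √(6.2K_p) and 2ζω_n = 2.3, giving ζ = 2.3/(2√(6.2K_p)).
Setting ζ = 0.62: √(6.2K_p) = 2.3/(2·0.62) = 1.855, so K_p = 3.44/6.2 = 0.555.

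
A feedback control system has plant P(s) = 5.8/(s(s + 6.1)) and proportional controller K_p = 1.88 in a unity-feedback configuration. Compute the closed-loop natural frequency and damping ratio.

1 + K_p·P(s) = 0 gives s² + 6.1s + 10.9 = 0.
So ω_n² = 10.9 ⇒ ω_n = 3.302 rad/s, and ζ = 6.1/(2ω_n) = 0.924.

ω_n = 3.3 rad/s, ζ = 0.924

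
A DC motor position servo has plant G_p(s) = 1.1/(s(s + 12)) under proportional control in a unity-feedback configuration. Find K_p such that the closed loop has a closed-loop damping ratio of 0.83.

K_p = 47.5

Closed-loop characteristic equation: s² + 12s + K_p·1.1 = 0.
So ω_n = √(1.1K_p) and 2ζω_n = 12, giving ζ = 12/(2√(1.1K_p)).
Setting ζ = 0.83: √(1.1K_p) = 12/(2·0.83) = 7.229, so K_p = 52.26/1.1 = 47.5.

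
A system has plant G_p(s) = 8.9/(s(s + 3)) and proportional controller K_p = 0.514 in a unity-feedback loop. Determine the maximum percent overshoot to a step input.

From 1 + K_pG_p(s) = 0: s² + 3s + 4.575 = 0 ⇒ ω_n = 2.139, ζ = 0.7013.
%OS = 100·exp(−πζ/√(1−ζ²)) = 100·exp(−π·0.7013/√0.5082) = 4.55%.

4.55%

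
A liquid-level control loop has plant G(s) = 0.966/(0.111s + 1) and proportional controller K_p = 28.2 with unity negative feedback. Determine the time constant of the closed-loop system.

Closed loop: T(s) = K_p·G/(1+K_p·G) = 27.24/(0.111s + 1 + 27.24), with pole at s = −(1 + 27.24)/0.111 = −254.4.
Closed-loop time constant τ = 1/254.4 = 0.00393 s.

τ = 0.00393 s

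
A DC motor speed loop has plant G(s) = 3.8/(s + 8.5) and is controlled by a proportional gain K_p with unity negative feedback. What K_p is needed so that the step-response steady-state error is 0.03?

K_p = 72.3

The loop is type 0, so e_ss(step) = 1/(1 + K_pos) with K_pos = K_p·G(0).
G(0) = 0.4471. Require 1/(1 + K_p·0.4471) = 0.03, so 1 + 0.4471·K_p = 33.33.
K_p = (33.33 − 1)/0.4471 = 72.3.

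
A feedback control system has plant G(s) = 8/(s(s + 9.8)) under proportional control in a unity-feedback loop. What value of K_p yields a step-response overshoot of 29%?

From %OS = 100·exp(−πζ/√(1−ζ²)) = 29%, ζ = −ln(0.29)/√(π²+ln²(0.29)) = 0.3666.
Characteristic equation s² + 9.8s + 8K_p = 0 gives ζ = 9.8/(2√(8K_p)).
Setting ζ = 0.3666: √(8K_p) = 9.8/(2·0.3666) = 13.37, so K_p = 178.7/8 = 22.3.

K_p = 22.3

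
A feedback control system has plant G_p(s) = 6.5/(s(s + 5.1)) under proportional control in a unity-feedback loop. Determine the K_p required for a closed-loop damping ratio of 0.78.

K_p = 1.64

Closed-loop characteristic equation: s² + 5.1s + K_p·6.5 = 0.
So ω_n = √(6.5K_p) and 2ζω_n = 5.1, giving ζ = 5.1/(2√(6.5K_p)).
Setting ζ = 0.78: √(6.5K_p) = 5.1/(2·0.78) = 3.269, so K_p = 10.69/6.5 = 1.64.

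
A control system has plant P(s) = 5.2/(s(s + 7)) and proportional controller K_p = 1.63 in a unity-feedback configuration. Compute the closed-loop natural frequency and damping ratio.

ω_n = 2.91 rad/s, ζ = 1.2

The closed-loop denominator is s(s+7) + 1.63·5.2 = s² + 7s + 8.476.
Matching s² + 2ζω_n s + ω_n²: ω_n = √8.476 = 2.911 rad/s and 2ζω_n = 7, so ζ = 7/(2·2.911) = 1.2.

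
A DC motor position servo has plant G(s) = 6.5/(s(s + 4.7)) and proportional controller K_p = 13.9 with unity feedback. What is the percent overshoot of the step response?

Closed-loop characteristic equation: s² + 4.7s + 90.35 = 0, so ω_n = 9.505 rad/s and ζ = 4.7/(2·9.505) = 0.2472.
%OS = 100·exp(−πζ/√(1−ζ²)) = 100·exp(−π·0.2472/√0.9389) = 44.9%.

44.9%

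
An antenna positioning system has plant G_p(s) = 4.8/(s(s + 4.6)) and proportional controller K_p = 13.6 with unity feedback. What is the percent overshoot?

39.3%

The closed-loop denominator s² + 4.6s + 65.28 gives ω_n = √65.28 = 8.08 and ζ = 4.6/(2ω_n) = 0.2847.
%OS = 100·exp(−πζ/√(1−ζ²)) = 100·exp(−π·0.2847/√0.919) = 39.3%.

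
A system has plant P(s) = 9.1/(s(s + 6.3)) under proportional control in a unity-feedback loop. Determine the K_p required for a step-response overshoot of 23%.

From %OS = 100·exp(−πζ/√(1−ζ²)) = 23%, ζ = −ln(0.23)/√(π²+ln²(0.23)) = 0.4237.
Characteristic equation s² + 6.3s + 9.1K_p = 0 gives ζ = 6.3/(2√(9.1K_p)).
Setting ζ = 0.4237: √(9.1K_p) = 6.3/(2·0.4237) = 7.434, so K_p = 55.26/9.1 = 6.07.

K_p = 6.07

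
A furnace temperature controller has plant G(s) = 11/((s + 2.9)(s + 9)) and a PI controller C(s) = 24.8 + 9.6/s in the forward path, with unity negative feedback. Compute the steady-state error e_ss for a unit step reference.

The open loop C(s)G(s) has a pole at the origin (type 1), so the static position error constant is infinite and e_ss = 1/(1+∞) = 0.

0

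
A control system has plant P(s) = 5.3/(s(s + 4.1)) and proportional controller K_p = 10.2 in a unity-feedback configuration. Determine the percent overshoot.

From 1 + K_pP(s) = 0: s² + 4.1s + 54.06 = 0 ⇒ ω_n = 7.353, ζ = 0.2788.
%OS = 100·exp(−πζ/√(1−ζ²)) = 100·exp(−π·0.2788/√0.9223) = 40.2%.

40.2%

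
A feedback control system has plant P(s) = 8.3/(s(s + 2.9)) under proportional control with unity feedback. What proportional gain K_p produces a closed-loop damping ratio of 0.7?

Closed-loop characteristic equation: s² + 2.9s + K_p·8.3 = 0.
So ω_n = √(8.3K_p) and 2ζω_n = 2.9, giving ζ = 2.9/(2√(8.3K_p)).
Setting ζ = 0.7: √(8.3K_p) = 2.9/(2·0.7) = 2.071, so K_p = 4.291/8.3 = 0.517.

K_p = 0.517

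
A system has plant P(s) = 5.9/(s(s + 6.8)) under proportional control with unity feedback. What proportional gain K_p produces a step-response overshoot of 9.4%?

K_p = 5.42

From %OS = 100·exp(−πζ/√(1−ζ²)) = 9.4%, ζ = −ln(0.094)/√(π²+ln²(0.094)) = 0.6013.
Characteristic equation s² + 6.8s + 5.9K_p = 0 gives ζ = 6.8/(2√(5.9K_p)).
Setting ζ = 0.6013: √(5.9K_p) = 6.8/(2·0.6013) = 5.654, so K_p = 31.97/5.9 = 5.42.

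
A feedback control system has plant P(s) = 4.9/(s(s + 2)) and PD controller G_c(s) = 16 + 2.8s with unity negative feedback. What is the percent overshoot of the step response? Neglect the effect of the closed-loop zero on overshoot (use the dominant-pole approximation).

Forward path: (16 + 2.8s)·4.9/(s(s+2)). The closed-loop characteristic equation is s² + (2 + 4.9·2.8)s + 4.9·16 = 0.
That is s² + 15.72s + 78.4 = 0, so ω_n = 8.854 rad/s and ζ = 15.72/(2·8.854) = 0.8877.
%OS = 100·exp(−πζ/√(1−ζ²)) = 0.234%.

0.234%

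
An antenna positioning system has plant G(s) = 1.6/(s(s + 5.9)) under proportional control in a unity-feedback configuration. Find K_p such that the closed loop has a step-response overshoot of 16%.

K_p = 21.4

From %OS = 100·exp(−πζ/√(1−ζ²)) = 16%, ζ = −ln(0.16)/√(π²+ln²(0.16)) = 0.5039.
Characteristic equation s² + 5.9s + 1.6K_p = 0 gives ζ = 5.9/(2√(1.6K_p)).
Setting ζ = 0.5039: √(1.6K_p) = 5.9/(2·0.5039) = 5.855, so K_p = 34.28/1.6 = 21.4.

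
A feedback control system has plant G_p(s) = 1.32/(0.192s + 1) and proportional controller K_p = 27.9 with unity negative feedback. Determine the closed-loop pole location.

Closed loop: T(s) = K_p·G_p/(1+K_p·G_p) = 36.83/(0.192s + 1 + 36.83), with pole at s = −(1 + 36.83)/0.192 = −197.

s = -197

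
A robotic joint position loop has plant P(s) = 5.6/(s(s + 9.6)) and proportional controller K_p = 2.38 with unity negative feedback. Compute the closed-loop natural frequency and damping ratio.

The closed-loop denominator is s(s+9.6) + 2.38·5.6 = s² + 9.6s + 13.33.
So ω_n² = 13.33 ⇒ ω_n = 3.651 rad/s, and ζ = 9.6/(2ω_n) = 1.31.

ω_n = 3.65 rad/s, ζ = 1.31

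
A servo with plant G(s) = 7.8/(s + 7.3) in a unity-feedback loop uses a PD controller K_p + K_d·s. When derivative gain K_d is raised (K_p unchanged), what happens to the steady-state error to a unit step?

K_d affects only the transient (the s-coefficient); the DC loop gain, and hence e_ss, depends only on K_p.

unchanged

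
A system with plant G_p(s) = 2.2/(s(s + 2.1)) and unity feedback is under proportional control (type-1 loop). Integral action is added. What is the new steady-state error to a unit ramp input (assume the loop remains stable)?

0

The integrator raises the loop to type 2, so K_v → ∞ and e_ss to a ramp is zero.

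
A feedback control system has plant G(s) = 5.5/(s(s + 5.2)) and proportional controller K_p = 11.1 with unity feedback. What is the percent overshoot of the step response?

33%

From 1 + K_pG(s) = 0: s² + 5.2s + 61.05 = 0 ⇒ ω_n = 7.813, ζ = 0.3328.
%OS = 100·exp(−πζ/√(1−ζ²)) = 100·exp(−π·0.3328/√0.8893) = 33%.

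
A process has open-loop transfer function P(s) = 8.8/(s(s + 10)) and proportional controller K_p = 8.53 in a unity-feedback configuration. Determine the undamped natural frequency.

ω_n = 8.66 rad/s

The closed-loop denominator is s(s+10) + 8.53·8.8 = s² + 10s + 75.06.
Matching s² + 2ζω_n s + ω_n²: ω_n = √75.06 = 8.664 rad/s and 2ζω_n = 10, so ζ = 10/(2·8.664) = 0.577.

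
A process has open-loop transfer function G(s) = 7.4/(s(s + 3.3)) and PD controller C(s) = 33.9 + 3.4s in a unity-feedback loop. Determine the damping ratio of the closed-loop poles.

ζ = 0.898

Forward path: (33.9 + 3.4s)·7.4/(s(s+3.3)). The closed-loop characteristic equation is s² + (3.3 + 7.4·3.4)s + 7.4·33.9 = 0.
That is s² + 28.46s + 250.9 = 0, so ω_n = 15.84 rad/s and ζ = 28.46/(2·15.84) = 0.8984.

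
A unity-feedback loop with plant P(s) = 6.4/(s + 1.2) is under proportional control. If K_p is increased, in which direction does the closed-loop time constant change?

The closed-loop bandwidth 1.2+K_p·6.4 grows with K_p, so τ shrinks.

decrease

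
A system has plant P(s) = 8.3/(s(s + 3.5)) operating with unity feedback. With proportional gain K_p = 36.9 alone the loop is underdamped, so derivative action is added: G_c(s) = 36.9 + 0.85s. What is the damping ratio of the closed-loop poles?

ζ = 0.302

Forward path: (36.9 + 0.85s)·8.3/(s(s+3.5)). The closed-loop characteristic equation is s² + (3.5 + 8.3·0.85)s + 8.3·36.9 = 0.
That is s² + 10.55s + 306.3 = 0, so ω_n = 17.5 rad/s and ζ = 10.55/(2·17.5) = 0.3016.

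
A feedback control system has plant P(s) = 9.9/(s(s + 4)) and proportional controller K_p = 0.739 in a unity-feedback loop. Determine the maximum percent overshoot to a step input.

3.17%

From 1 + K_pP(s) = 0: s² + 4s + 7.316 = 0 ⇒ ω_n = 2.705, ζ = 0.7394.
%OS = 100·exp(−πζ/√(1−ζ²)) = 100·exp(−π·0.7394/√0.4533) = 3.17%.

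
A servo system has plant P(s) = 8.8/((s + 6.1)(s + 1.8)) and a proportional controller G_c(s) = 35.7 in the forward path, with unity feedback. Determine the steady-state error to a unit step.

The loop is type 0. Static position error constant K_pos = G_c(0)·P(0) = 35.7·0.8015 = 28.61.
Steady-state error to a unit step: e_ss = 1/(1+K_pos) = 1/29.61 = 0.0338.

0.0338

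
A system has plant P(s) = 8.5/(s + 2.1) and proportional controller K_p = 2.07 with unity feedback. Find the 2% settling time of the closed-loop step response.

T_s ≈ 0.203 s

Closed-loop transfer function: T(s) = K_p·P(s)/(1 + K_p·P(s)) = 17.59/(s + 2.1 + 17.59) = 17.59/(s + 19.7).
Time constant τ = 1/19.7 = 0.05077 s, so the 2% settling time is about 4τ = 0.203 s.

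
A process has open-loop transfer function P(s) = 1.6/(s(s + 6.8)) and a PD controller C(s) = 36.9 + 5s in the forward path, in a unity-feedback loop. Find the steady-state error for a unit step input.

The open loop C(s)P(s) has a pole at the origin (type 1), so the static position error constant is infinite and e_ss = 1/(1+∞) = 0.

0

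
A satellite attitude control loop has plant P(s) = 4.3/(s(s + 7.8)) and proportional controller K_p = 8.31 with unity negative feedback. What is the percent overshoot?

Closed-loop characteristic equation: s² + 7.8s + 35.73 = 0, so ω_n = 5.978 rad/s and ζ = 7.8/(2·5.978) = 0.6524.
%OS = 100·exp(−πζ/√(1−ζ²)) = 100·exp(−π·0.6524/√0.5743) = 6.69%.

6.69%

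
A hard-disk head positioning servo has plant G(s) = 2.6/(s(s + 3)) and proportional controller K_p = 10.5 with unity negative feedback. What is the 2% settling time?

T_s ≈ 2.67 s

Closed-loop characteristic equation: s² + 3s + 27.3 = 0, so ω_n = 5.225 rad/s and ζ = 3/(2·5.225) = 0.2871.
2% settling time T_s ≈ 4/(ζω_n) = 4/1.5 = 2.67 s.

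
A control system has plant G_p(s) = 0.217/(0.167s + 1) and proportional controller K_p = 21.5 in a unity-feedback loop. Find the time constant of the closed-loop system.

τ = 0.0295 s

Closed loop: T(s) = K_p·G_p/(1+K_p·G_p) = 4.665/(0.167s + 1 + 4.665), with pole at s = −(1 + 4.665)/0.167 = −33.93.
Closed-loop time constant τ = 1/33.93 = 0.0295 s.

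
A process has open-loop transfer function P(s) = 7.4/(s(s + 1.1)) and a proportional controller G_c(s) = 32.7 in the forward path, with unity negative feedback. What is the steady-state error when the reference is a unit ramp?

0.00455

The loop has one pole at the origin (type 1). Velocity error constant K_v = lim_{s→0} s·G_c(s)P(s) = 32.7·7.4/1.1 = 220.
Steady-state error to a unit ramp: e_ss = 1/K_v = 0.00455.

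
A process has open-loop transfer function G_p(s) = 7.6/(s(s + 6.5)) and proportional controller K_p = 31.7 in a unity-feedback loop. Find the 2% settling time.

From 1 + K_pG_p(s) = 0: s² + 6.5s + 240.9 = 0 ⇒ ω_n = 15.52, ζ = 0.2094.
2% settling time T_s ≈ 4/(ζω_n) = 4/3.25 = 1.23 s.

T_s ≈ 1.23 s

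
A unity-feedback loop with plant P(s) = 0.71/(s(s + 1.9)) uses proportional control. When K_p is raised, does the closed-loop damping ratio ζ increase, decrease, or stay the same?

ζ = 1.9/(2√(0.71K_p)); increasing K_p raises the denominator, so ζ falls.

decrease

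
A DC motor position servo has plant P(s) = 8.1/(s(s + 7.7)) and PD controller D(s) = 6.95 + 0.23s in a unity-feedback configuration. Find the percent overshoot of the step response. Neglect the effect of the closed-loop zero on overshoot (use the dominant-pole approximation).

Forward path: (6.95 + 0.23s)·8.1/(s(s+7.7)). The closed-loop characteristic equation is s² + (7.7 + 8.1·0.23)s + 8.1·6.95 = 0.
That is s² + 9.563s + 56.3 = 0, so ω_n = 7.503 rad/s and ζ = 9.563/(2·7.503) = 0.6373.
%OS = 100·exp(−πζ/√(1−ζ²)) = 7.44%.

7.44%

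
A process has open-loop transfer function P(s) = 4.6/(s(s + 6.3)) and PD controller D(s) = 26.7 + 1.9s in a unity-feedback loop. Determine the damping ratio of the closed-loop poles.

Forward path: (26.7 + 1.9s)·4.6/(s(s+6.3)). The closed-loop characteristic equation is s² + (6.3 + 4.6·1.9)s + 4.6·26.7 = 0.
That is s² + 15.04s + 122.8 = 0, so ω_n = 11.08 rad/s and ζ = 15.04/(2·11.08) = 0.6786.

ζ = 0.679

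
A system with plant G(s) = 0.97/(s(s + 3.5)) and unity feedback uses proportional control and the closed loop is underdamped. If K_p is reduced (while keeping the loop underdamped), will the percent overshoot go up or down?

decrease

ζ = 3.5/(2√(0.97K_p)) rises as K_p falls; higher damping means less overshoot.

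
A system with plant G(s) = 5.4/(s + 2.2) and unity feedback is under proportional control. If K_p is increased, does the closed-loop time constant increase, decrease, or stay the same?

decrease

Closed-loop pole is at s = −(2.2+K_p·5.4); larger K_p moves it further left, so τ = 1/(2.2+K_p·5.4) decreases.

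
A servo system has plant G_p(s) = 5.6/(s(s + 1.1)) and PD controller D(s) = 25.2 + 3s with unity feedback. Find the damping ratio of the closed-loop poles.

ζ = 0.753

Forward path: (25.2 + 3s)·5.6/(s(s+1.1)). The closed-loop characteristic equation is s² + (1.1 + 5.6·3)s + 5.6·25.2 = 0.
That is s² + 17.9s + 141.1 = 0, so ω_n = 11.88 rad/s and ζ = 17.9/(2·11.88) = 0.7534.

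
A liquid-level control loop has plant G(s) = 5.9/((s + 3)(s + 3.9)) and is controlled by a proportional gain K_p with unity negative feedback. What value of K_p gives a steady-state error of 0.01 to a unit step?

Steady-state error for a unit step on this type-0 loop is 1/(1 + K_p·G(0)).
G(0) = 0.5043. Require 1/(1 + K_p·0.5043) = 0.01, so 1 + 0.5043·K_p = 100.
K_p = (100 − 1)/0.5043 = 196.

K_p = 196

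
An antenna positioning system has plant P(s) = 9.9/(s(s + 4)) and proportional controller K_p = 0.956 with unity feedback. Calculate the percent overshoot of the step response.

Closed-loop characteristic equation: s² + 4s + 9.464 = 0, so ω_n = 3.076 rad/s and ζ = 4/(2·3.076) = 0.6501.
%OS = 100·exp(−πζ/√(1−ζ²)) = 100·exp(−π·0.6501/√0.5774) = 6.8%.

6.8%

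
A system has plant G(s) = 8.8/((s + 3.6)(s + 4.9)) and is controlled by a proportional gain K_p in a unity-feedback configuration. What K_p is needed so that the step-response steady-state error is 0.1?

For a type-0 loop with proportional control, e_ss = 1/(1 + K_p·G(0)).
G(0) = 0.4989. Require 1/(1 + K_p·0.4989) = 0.1, so 1 + 0.4989·K_p = 10.
K_p = (10 − 1)/0.4989 = 18.

K_p = 18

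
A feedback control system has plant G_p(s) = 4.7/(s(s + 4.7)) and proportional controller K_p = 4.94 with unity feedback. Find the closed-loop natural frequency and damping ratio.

ω_n = 4.82 rad/s, ζ = 0.488

With unity feedback the closed-loop characteristic equation is s² + 4.7s + 4.94·4.7 = s² + 4.7s + 23.22 = 0.
So ω_n² = 23.22 ⇒ ω_n = 4.819 rad/s, and ζ = 4.7/(2ω_n) = 0.488.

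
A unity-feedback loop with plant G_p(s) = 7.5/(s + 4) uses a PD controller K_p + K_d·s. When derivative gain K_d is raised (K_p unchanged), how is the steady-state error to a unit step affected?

unchanged

K_d affects only the transient (the s-coefficient); the DC loop gain, and hence e_ss, depends only on K_p.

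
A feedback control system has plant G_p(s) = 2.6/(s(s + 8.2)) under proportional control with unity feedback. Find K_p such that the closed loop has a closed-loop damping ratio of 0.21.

K_p = 147

Closed-loop characteristic equation: s² + 8.2s + K_p·2.6 = 0.
So ω_n = √(2.6K_p) and 2ζω_n = 8.2, giving ζ = 8.2/(2√(2.6K_p)).
Setting ζ = 0.21: √(2.6K_p) = 8.2/(2·0.21) = 19.52, so K_p = 381.2/2.6 = 147.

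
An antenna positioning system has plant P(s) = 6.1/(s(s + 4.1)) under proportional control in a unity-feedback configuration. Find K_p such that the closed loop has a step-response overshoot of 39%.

From %OS = 100·exp(−πζ/√(1−ζ²)) = 39%, ζ = −ln(0.39)/√(π²+ln²(0.39)) = 0.2871.
Characteristic equation s² + 4.1s + 6.1K_p = 0 gives ζ = 4.1/(2√(6.1K_p)).
Setting ζ = 0.2871: √(6.1K_p) = 4.1/(2·0.2871) = 7.14, so K_p = 50.98/6.1 = 8.36.

K_p = 8.36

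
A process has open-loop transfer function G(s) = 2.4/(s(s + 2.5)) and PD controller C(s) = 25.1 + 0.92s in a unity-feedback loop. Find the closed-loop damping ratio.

ζ = 0.303

Forward path: (25.1 + 0.92s)·2.4/(s(s+2.5)). The closed-loop characteristic equation is s² + (2.5 + 2.4·0.92)s + 2.4·25.1 = 0.
That is s² + 4.708s + 60.24 = 0, so ω_n = 7.761 rad/s and ζ = 4.708/(2·7.761) = 0.3033.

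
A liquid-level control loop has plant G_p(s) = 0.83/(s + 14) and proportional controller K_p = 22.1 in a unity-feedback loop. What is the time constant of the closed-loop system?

Closed-loop transfer function: T(s) = K_p·G_p(s)/(1 + K_p·G_p(s)) = 18.34/(s + 14 + 18.34) = 18.34/(s + 32.34).
Time constant τ = 1/32.34 = 0.0309 s.

τ = 0.0309 s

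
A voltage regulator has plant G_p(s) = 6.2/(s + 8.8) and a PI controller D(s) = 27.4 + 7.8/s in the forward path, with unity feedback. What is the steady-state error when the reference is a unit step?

The open loop D(s)G_p(s) has a pole at the origin (type 1), so the static position error constant is infinite and e_ss = 1/(1+∞) = 0.

0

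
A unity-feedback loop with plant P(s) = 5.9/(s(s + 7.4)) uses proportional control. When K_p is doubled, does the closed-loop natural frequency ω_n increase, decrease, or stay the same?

increase

ω_n = √(5.9·K_p), which grows with K_p.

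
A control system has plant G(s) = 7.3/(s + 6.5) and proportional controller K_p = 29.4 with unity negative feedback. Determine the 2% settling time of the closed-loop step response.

T_s ≈ 0.0181 s

Closed-loop transfer function: T(s) = K_p·G(s)/(1 + K_p·G(s)) = 214.6/(s + 6.5 + 214.6) = 214.6/(s + 221.1).
Time constant τ = 1/221.1 = 0.004522 s, so the 2% settling time is about 4τ = 0.0181 s.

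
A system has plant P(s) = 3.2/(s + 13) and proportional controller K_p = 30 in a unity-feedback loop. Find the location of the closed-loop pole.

s = -109

Closed-loop transfer function: T(s) = K_p·P(s)/(1 + K_p·P(s)) = 96/(s + 13 + 96) = 96/(s + 109).
The closed-loop pole is at s = −109.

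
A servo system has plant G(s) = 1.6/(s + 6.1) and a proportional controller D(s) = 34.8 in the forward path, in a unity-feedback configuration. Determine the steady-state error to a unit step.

The loop is type 0. Static position error constant K_pos = D(0)·G(0) = 34.8·0.2623 = 9.128.
Steady-state error to a unit step: e_ss = 1/(1+K_pos) = 1/10.13 = 0.0987.

0.0987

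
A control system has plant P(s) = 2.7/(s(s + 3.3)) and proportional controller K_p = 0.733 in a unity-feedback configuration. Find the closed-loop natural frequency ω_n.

With unity feedback the closed-loop characteristic equation is s² + 3.3s + 0.733·2.7 = s² + 3.3s + 1.979 = 0.
Matching s² + 2ζω_n s + ω_n²: ω_n = √1.979 = 1.407 rad/s and 2ζω_n = 3.3, so ζ = 3.3/(2·1.407) = 1.17.

ω_n = 1.41 rad/s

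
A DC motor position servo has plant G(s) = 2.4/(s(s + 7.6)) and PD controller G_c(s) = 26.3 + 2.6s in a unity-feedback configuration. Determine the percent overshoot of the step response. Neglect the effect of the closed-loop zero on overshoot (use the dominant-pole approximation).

Forward path: (26.3 + 2.6s)·2.4/(s(s+7.6)). The closed-loop characteristic equation is s² + (7.6 + 2.4·2.6)s + 2.4·26.3 = 0.
That is s² + 13.84s + 63.12 = 0, so ω_n = 7.945 rad/s and ζ = 13.84/(2·7.945) = 0.871.
%OS = 100·exp(−πζ/√(1−ζ²)) = 0.381%.

0.381%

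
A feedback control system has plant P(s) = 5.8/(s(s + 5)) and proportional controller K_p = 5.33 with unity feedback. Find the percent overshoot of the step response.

From 1 + K_pP(s) = 0: s² + 5s + 30.91 = 0 ⇒ ω_n = 5.56, ζ = 0.4496.
%OS = 100·exp(−πζ/√(1−ζ²)) = 100·exp(−π·0.4496/√0.7978) = 20.6%.

20.6%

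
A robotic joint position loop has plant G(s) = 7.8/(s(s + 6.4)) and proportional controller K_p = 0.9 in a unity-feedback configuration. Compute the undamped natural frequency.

The closed-loop denominator is s(s+6.4) + 0.9·7.8 = s² + 6.4s + 7.02.
Matching s² + 2ζω_n s + ω_n²: ω_n = √7.02 = 2.65 rad/s and 2ζω_n = 6.4, so ζ = 6.4/(2·2.65) = 1.21.

ω_n = 2.65 rad/s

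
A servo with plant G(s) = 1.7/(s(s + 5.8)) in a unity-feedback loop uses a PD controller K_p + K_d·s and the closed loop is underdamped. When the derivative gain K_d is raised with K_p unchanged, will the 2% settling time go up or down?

decrease

Characteristic equation s² + (5.8 + 1.7K_d)s + 1.7K_p = 0: raising K_d increases ζω_n = (5.8+1.7K_d)/2 while the loop stays underdamped, so T_s ≈ 4/(ζω_n) decreases.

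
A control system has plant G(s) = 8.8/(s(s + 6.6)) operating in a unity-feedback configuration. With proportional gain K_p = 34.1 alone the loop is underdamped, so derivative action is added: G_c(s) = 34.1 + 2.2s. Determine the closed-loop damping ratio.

ζ = 0.749

Forward path: (34.1 + 2.2s)·8.8/(s(s+6.6)). The closed-loop characteristic equation is s² + (6.6 + 8.8·2.2)s + 8.8·34.1 = 0.
That is s² + 25.96s + 300.1 = 0, so ω_n = 17.32 rad/s and ζ = 25.96/(2·17.32) = 0.7493.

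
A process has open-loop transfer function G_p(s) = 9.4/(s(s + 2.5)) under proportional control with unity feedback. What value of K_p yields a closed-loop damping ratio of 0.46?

Closed-loop characteristic equation: s² + 2.5s + K_p·9.4 = 0.
So ω_n = √(9.4K_p) and 2ζω_n = 2.5, giving ζ = 2.5/(2√(9.4K_p)).
Setting ζ = 0.46: √(9.4K_p) = 2.5/(2·0.46) = 2.717, so K_p = 7.384/9.4 = 0.786.

K_p = 0.786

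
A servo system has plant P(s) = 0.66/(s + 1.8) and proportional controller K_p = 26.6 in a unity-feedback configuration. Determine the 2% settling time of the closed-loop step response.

T_s ≈ 0.207 s

Closed-loop transfer function: T(s) = K_p·P(s)/(1 + K_p·P(s)) = 17.56/(s + 1.8 + 17.56) = 17.56/(s + 19.36).
Time constant τ = 1/19.36 = 0.05166 s, so the 2% settling time is about 4τ = 0.207 s.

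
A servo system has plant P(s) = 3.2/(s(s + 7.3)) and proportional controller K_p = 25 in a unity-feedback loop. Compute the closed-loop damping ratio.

With unity feedback the closed-loop characteristic equation is s² + 7.3s + 25·3.2 = s² + 7.3s + 80 = 0.
So ω_n² = 80 ⇒ ω_n = 8.944 rad/s, and ζ = 7.3/(2ω_n) = 0.408.

ζ = 0.408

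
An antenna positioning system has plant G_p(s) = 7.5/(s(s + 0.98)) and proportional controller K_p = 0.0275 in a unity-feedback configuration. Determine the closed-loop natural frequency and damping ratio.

The closed-loop denominator is s(s+0.98) + 0.0275·7.5 = s² + 0.98s + 0.2062.
Matching s² + 2ζω_n s + ω_n²: ω_n = √0.2062 = 0.4541 rad/s and 2ζω_n = 0.98, so ζ = 0.98/(2·0.4541) = 1.08.

ω_n = 0.454 rad/s, ζ = 1.08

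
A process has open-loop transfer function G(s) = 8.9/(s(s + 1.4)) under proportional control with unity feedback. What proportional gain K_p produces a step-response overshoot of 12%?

From %OS = 100·exp(−πζ/√(1−ζ²)) = 12%, ζ = −ln(0.12)/√(π²+ln²(0.12)) = 0.5594.
Characteristic equation s² + 1.4s + 8.9K_p = 0 gives ζ = 1.4/(2√(8.9K_p)).
Setting ζ = 0.5594: √(8.9K_p) = 1.4/(2·0.5594) = 1.251, so K_p = 1.566/8.9 = 0.176.

K_p = 0.176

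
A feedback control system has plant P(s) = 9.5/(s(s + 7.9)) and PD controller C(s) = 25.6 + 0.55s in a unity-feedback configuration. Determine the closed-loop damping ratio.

Forward path: (25.6 + 0.55s)·9.5/(s(s+7.9)). The closed-loop characteristic equation is s² + (7.9 + 9.5·0.55)s + 9.5·25.6 = 0.
That is s² + 13.12s + 243.2 = 0, so ω_n = 15.59 rad/s and ζ = 13.12/(2·15.59) = 0.4208.

ζ = 0.421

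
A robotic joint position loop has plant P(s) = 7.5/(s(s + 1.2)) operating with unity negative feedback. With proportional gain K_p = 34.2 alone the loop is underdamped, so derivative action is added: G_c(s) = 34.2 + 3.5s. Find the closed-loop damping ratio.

Forward path: (34.2 + 3.5s)·7.5/(s(s+1.2)). The closed-loop characteristic equation is s² + (1.2 + 7.5·3.5)s + 7.5·34.2 = 0.
That is s² + 27.45s + 256.5 = 0, so ω_n = 16.02 rad/s and ζ = 27.45/(2·16.02) = 0.857.

ζ = 0.857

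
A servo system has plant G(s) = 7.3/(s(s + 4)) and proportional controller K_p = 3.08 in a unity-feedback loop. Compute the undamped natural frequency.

ω_n = 4.74 rad/s

1 + K_p·G(s) = 0 gives s² + 4s + 22.48 = 0.
Matching s² + 2ζω_n s + ω_n²: ω_n = √22.48 = 4.742 rad/s and 2ζω_n = 4, so ζ = 4/(2·4.742) = 0.422.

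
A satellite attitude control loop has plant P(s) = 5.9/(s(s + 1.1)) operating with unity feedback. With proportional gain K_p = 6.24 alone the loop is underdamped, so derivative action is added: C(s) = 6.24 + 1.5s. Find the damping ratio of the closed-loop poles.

Forward path: (6.24 + 1.5s)·5.9/(s(s+1.1)). The closed-loop characteristic equation is s² + (1.1 + 5.9·1.5)s + 5.9·6.24 = 0.
That is s² + 9.95s + 36.82 = 0, so ω_n = 6.068 rad/s and ζ = 9.95/(2·6.068) = 0.8199.

ζ = 0.82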